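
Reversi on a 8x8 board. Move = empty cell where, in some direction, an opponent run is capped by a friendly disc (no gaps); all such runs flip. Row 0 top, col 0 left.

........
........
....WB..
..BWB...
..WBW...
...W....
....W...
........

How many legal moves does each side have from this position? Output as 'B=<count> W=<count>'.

Answer: B=7 W=4

Derivation:
-- B to move --
(1,3): no bracket -> illegal
(1,4): flips 1 -> legal
(1,5): no bracket -> illegal
(2,2): no bracket -> illegal
(2,3): flips 2 -> legal
(3,1): no bracket -> illegal
(3,5): no bracket -> illegal
(4,1): flips 1 -> legal
(4,5): flips 1 -> legal
(5,1): no bracket -> illegal
(5,2): flips 1 -> legal
(5,4): flips 1 -> legal
(5,5): no bracket -> illegal
(6,2): no bracket -> illegal
(6,3): flips 1 -> legal
(6,5): no bracket -> illegal
(7,3): no bracket -> illegal
(7,4): no bracket -> illegal
(7,5): no bracket -> illegal
B mobility = 7
-- W to move --
(1,4): no bracket -> illegal
(1,5): no bracket -> illegal
(1,6): no bracket -> illegal
(2,1): no bracket -> illegal
(2,2): flips 1 -> legal
(2,3): no bracket -> illegal
(2,6): flips 1 -> legal
(3,1): flips 1 -> legal
(3,5): flips 1 -> legal
(3,6): no bracket -> illegal
(4,1): no bracket -> illegal
(4,5): no bracket -> illegal
(5,2): no bracket -> illegal
(5,4): no bracket -> illegal
W mobility = 4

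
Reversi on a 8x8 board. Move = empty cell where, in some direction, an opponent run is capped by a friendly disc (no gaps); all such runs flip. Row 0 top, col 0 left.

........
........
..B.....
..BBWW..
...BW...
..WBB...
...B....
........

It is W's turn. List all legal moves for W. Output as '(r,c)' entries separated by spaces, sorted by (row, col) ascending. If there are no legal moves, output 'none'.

(1,1): flips 2 -> legal
(1,2): no bracket -> illegal
(1,3): no bracket -> illegal
(2,1): no bracket -> illegal
(2,3): no bracket -> illegal
(2,4): no bracket -> illegal
(3,1): flips 2 -> legal
(4,1): no bracket -> illegal
(4,2): flips 1 -> legal
(4,5): no bracket -> illegal
(5,5): flips 2 -> legal
(6,2): flips 1 -> legal
(6,4): flips 1 -> legal
(6,5): no bracket -> illegal
(7,2): no bracket -> illegal
(7,3): no bracket -> illegal
(7,4): flips 1 -> legal

Answer: (1,1) (3,1) (4,2) (5,5) (6,2) (6,4) (7,4)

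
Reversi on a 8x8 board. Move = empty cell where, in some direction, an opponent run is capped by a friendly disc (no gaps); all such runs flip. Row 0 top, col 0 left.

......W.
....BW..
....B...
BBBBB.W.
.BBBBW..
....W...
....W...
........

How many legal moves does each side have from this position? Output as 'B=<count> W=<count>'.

Answer: B=5 W=6

Derivation:
-- B to move --
(0,4): no bracket -> illegal
(0,5): no bracket -> illegal
(0,7): no bracket -> illegal
(1,6): flips 1 -> legal
(1,7): no bracket -> illegal
(2,5): no bracket -> illegal
(2,6): no bracket -> illegal
(2,7): no bracket -> illegal
(3,5): no bracket -> illegal
(3,7): no bracket -> illegal
(4,6): flips 1 -> legal
(4,7): no bracket -> illegal
(5,3): no bracket -> illegal
(5,5): no bracket -> illegal
(5,6): flips 1 -> legal
(6,3): no bracket -> illegal
(6,5): flips 1 -> legal
(7,3): no bracket -> illegal
(7,4): flips 2 -> legal
(7,5): no bracket -> illegal
B mobility = 5
-- W to move --
(0,3): no bracket -> illegal
(0,4): flips 4 -> legal
(0,5): no bracket -> illegal
(1,3): flips 1 -> legal
(2,0): no bracket -> illegal
(2,1): flips 2 -> legal
(2,2): no bracket -> illegal
(2,3): flips 1 -> legal
(2,5): no bracket -> illegal
(3,5): no bracket -> illegal
(4,0): flips 4 -> legal
(5,0): no bracket -> illegal
(5,1): flips 3 -> legal
(5,2): no bracket -> illegal
(5,3): no bracket -> illegal
(5,5): no bracket -> illegal
W mobility = 6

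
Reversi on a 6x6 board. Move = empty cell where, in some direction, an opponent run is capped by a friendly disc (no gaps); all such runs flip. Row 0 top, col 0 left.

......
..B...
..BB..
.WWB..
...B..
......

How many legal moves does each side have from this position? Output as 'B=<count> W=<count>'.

-- B to move --
(2,0): no bracket -> illegal
(2,1): flips 1 -> legal
(3,0): flips 2 -> legal
(4,0): flips 1 -> legal
(4,1): flips 1 -> legal
(4,2): flips 1 -> legal
B mobility = 5
-- W to move --
(0,1): no bracket -> illegal
(0,2): flips 2 -> legal
(0,3): no bracket -> illegal
(1,1): no bracket -> illegal
(1,3): flips 1 -> legal
(1,4): flips 1 -> legal
(2,1): no bracket -> illegal
(2,4): no bracket -> illegal
(3,4): flips 1 -> legal
(4,2): no bracket -> illegal
(4,4): no bracket -> illegal
(5,2): no bracket -> illegal
(5,3): no bracket -> illegal
(5,4): flips 1 -> legal
W mobility = 5

Answer: B=5 W=5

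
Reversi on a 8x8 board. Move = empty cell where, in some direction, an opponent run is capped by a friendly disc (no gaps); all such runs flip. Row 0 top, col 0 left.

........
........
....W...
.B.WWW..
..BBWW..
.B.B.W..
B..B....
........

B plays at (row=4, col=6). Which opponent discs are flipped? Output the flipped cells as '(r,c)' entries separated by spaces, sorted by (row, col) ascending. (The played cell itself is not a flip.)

Dir NW: opp run (3,5) (2,4), next='.' -> no flip
Dir N: first cell '.' (not opp) -> no flip
Dir NE: first cell '.' (not opp) -> no flip
Dir W: opp run (4,5) (4,4) capped by B -> flip
Dir E: first cell '.' (not opp) -> no flip
Dir SW: opp run (5,5), next='.' -> no flip
Dir S: first cell '.' (not opp) -> no flip
Dir SE: first cell '.' (not opp) -> no flip

Answer: (4,4) (4,5)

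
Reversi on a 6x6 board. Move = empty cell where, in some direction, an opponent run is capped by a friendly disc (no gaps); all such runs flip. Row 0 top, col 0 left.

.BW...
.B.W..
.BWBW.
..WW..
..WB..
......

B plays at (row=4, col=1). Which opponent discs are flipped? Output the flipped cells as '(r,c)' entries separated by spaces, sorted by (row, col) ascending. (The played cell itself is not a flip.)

Answer: (3,2) (4,2)

Derivation:
Dir NW: first cell '.' (not opp) -> no flip
Dir N: first cell '.' (not opp) -> no flip
Dir NE: opp run (3,2) capped by B -> flip
Dir W: first cell '.' (not opp) -> no flip
Dir E: opp run (4,2) capped by B -> flip
Dir SW: first cell '.' (not opp) -> no flip
Dir S: first cell '.' (not opp) -> no flip
Dir SE: first cell '.' (not opp) -> no flip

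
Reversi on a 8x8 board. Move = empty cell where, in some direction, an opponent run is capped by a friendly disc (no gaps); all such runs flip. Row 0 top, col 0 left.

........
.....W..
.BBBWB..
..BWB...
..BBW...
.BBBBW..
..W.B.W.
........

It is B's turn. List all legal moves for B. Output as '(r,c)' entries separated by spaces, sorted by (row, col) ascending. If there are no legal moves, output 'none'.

(0,4): no bracket -> illegal
(0,5): flips 1 -> legal
(0,6): flips 3 -> legal
(1,3): no bracket -> illegal
(1,4): flips 1 -> legal
(1,6): no bracket -> illegal
(2,6): no bracket -> illegal
(3,5): flips 1 -> legal
(4,5): flips 1 -> legal
(4,6): flips 1 -> legal
(5,6): flips 1 -> legal
(5,7): no bracket -> illegal
(6,1): no bracket -> illegal
(6,3): no bracket -> illegal
(6,5): no bracket -> illegal
(6,7): no bracket -> illegal
(7,1): flips 1 -> legal
(7,2): flips 1 -> legal
(7,3): flips 1 -> legal
(7,5): no bracket -> illegal
(7,6): no bracket -> illegal
(7,7): flips 4 -> legal

Answer: (0,5) (0,6) (1,4) (3,5) (4,5) (4,6) (5,6) (7,1) (7,2) (7,3) (7,7)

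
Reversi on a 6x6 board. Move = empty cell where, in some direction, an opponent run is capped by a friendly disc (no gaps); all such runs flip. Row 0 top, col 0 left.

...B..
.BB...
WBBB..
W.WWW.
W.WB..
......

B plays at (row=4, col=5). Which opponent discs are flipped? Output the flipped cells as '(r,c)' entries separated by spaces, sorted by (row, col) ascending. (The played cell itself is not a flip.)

Answer: (3,4)

Derivation:
Dir NW: opp run (3,4) capped by B -> flip
Dir N: first cell '.' (not opp) -> no flip
Dir NE: edge -> no flip
Dir W: first cell '.' (not opp) -> no flip
Dir E: edge -> no flip
Dir SW: first cell '.' (not opp) -> no flip
Dir S: first cell '.' (not opp) -> no flip
Dir SE: edge -> no flip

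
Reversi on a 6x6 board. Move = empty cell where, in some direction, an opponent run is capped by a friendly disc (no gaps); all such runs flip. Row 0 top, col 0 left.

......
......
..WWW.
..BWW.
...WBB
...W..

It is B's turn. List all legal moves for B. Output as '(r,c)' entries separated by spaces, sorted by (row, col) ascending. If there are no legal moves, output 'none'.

(1,1): flips 2 -> legal
(1,2): flips 3 -> legal
(1,3): no bracket -> illegal
(1,4): flips 3 -> legal
(1,5): no bracket -> illegal
(2,1): no bracket -> illegal
(2,5): no bracket -> illegal
(3,1): no bracket -> illegal
(3,5): flips 2 -> legal
(4,2): flips 1 -> legal
(5,2): no bracket -> illegal
(5,4): flips 1 -> legal

Answer: (1,1) (1,2) (1,4) (3,5) (4,2) (5,4)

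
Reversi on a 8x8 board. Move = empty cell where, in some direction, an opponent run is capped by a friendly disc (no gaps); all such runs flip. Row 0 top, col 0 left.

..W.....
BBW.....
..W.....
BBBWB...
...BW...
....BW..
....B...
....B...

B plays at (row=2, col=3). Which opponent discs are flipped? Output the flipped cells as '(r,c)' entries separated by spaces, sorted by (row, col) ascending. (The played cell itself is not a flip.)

Dir NW: opp run (1,2), next='.' -> no flip
Dir N: first cell '.' (not opp) -> no flip
Dir NE: first cell '.' (not opp) -> no flip
Dir W: opp run (2,2), next='.' -> no flip
Dir E: first cell '.' (not opp) -> no flip
Dir SW: first cell 'B' (not opp) -> no flip
Dir S: opp run (3,3) capped by B -> flip
Dir SE: first cell 'B' (not opp) -> no flip

Answer: (3,3)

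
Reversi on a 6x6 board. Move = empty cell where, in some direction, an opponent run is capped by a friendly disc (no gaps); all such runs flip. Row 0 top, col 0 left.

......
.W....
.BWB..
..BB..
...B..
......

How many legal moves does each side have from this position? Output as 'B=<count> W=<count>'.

Answer: B=3 W=5

Derivation:
-- B to move --
(0,0): flips 2 -> legal
(0,1): flips 1 -> legal
(0,2): no bracket -> illegal
(1,0): no bracket -> illegal
(1,2): flips 1 -> legal
(1,3): no bracket -> illegal
(2,0): no bracket -> illegal
(3,1): no bracket -> illegal
B mobility = 3
-- W to move --
(1,0): no bracket -> illegal
(1,2): no bracket -> illegal
(1,3): no bracket -> illegal
(1,4): no bracket -> illegal
(2,0): flips 1 -> legal
(2,4): flips 1 -> legal
(3,0): no bracket -> illegal
(3,1): flips 1 -> legal
(3,4): no bracket -> illegal
(4,1): no bracket -> illegal
(4,2): flips 1 -> legal
(4,4): flips 1 -> legal
(5,2): no bracket -> illegal
(5,3): no bracket -> illegal
(5,4): no bracket -> illegal
W mobility = 5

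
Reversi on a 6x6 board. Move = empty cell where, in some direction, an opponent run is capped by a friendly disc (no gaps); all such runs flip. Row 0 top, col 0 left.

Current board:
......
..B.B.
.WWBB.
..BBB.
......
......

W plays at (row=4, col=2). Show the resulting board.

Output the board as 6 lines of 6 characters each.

Answer: ......
..B.B.
.WWBB.
..WBB.
..W...
......

Derivation:
Place W at (4,2); scan 8 dirs for brackets.
Dir NW: first cell '.' (not opp) -> no flip
Dir N: opp run (3,2) capped by W -> flip
Dir NE: opp run (3,3) (2,4), next='.' -> no flip
Dir W: first cell '.' (not opp) -> no flip
Dir E: first cell '.' (not opp) -> no flip
Dir SW: first cell '.' (not opp) -> no flip
Dir S: first cell '.' (not opp) -> no flip
Dir SE: first cell '.' (not opp) -> no flip
All flips: (3,2)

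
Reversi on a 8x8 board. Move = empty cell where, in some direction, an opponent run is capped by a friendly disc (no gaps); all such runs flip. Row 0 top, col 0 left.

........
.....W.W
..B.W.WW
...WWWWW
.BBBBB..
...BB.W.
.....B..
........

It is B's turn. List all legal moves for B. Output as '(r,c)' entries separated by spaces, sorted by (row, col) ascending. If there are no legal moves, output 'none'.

Answer: (0,6) (1,4) (2,3) (2,5) (4,7) (6,7)

Derivation:
(0,4): no bracket -> illegal
(0,5): no bracket -> illegal
(0,6): flips 3 -> legal
(0,7): no bracket -> illegal
(1,3): no bracket -> illegal
(1,4): flips 2 -> legal
(1,6): no bracket -> illegal
(2,3): flips 2 -> legal
(2,5): flips 2 -> legal
(3,2): no bracket -> illegal
(4,6): no bracket -> illegal
(4,7): flips 1 -> legal
(5,5): no bracket -> illegal
(5,7): no bracket -> illegal
(6,6): no bracket -> illegal
(6,7): flips 1 -> legal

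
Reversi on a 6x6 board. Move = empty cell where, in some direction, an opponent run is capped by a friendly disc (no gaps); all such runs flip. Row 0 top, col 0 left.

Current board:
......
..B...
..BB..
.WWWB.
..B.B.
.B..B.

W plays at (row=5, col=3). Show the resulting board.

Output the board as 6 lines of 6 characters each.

Answer: ......
..B...
..BB..
.WWWB.
..W.B.
.B.WB.

Derivation:
Place W at (5,3); scan 8 dirs for brackets.
Dir NW: opp run (4,2) capped by W -> flip
Dir N: first cell '.' (not opp) -> no flip
Dir NE: opp run (4,4), next='.' -> no flip
Dir W: first cell '.' (not opp) -> no flip
Dir E: opp run (5,4), next='.' -> no flip
Dir SW: edge -> no flip
Dir S: edge -> no flip
Dir SE: edge -> no flip
All flips: (4,2)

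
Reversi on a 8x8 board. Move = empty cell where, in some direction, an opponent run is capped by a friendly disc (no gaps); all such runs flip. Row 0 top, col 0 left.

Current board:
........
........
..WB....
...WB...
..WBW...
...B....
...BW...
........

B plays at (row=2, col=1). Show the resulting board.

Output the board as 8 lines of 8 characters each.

Answer: ........
........
.BBB....
...WB...
..WBW...
...B....
...BW...
........

Derivation:
Place B at (2,1); scan 8 dirs for brackets.
Dir NW: first cell '.' (not opp) -> no flip
Dir N: first cell '.' (not opp) -> no flip
Dir NE: first cell '.' (not opp) -> no flip
Dir W: first cell '.' (not opp) -> no flip
Dir E: opp run (2,2) capped by B -> flip
Dir SW: first cell '.' (not opp) -> no flip
Dir S: first cell '.' (not opp) -> no flip
Dir SE: first cell '.' (not opp) -> no flip
All flips: (2,2)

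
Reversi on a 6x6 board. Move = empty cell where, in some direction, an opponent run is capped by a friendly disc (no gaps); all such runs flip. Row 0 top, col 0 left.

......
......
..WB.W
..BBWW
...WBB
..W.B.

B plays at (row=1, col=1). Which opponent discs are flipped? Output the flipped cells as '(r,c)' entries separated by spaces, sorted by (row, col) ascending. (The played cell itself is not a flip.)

Answer: (2,2)

Derivation:
Dir NW: first cell '.' (not opp) -> no flip
Dir N: first cell '.' (not opp) -> no flip
Dir NE: first cell '.' (not opp) -> no flip
Dir W: first cell '.' (not opp) -> no flip
Dir E: first cell '.' (not opp) -> no flip
Dir SW: first cell '.' (not opp) -> no flip
Dir S: first cell '.' (not opp) -> no flip
Dir SE: opp run (2,2) capped by B -> flip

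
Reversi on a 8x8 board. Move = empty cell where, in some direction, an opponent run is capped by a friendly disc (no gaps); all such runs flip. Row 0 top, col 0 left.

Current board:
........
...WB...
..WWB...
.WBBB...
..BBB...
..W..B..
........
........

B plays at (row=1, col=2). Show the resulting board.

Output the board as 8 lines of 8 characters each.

Place B at (1,2); scan 8 dirs for brackets.
Dir NW: first cell '.' (not opp) -> no flip
Dir N: first cell '.' (not opp) -> no flip
Dir NE: first cell '.' (not opp) -> no flip
Dir W: first cell '.' (not opp) -> no flip
Dir E: opp run (1,3) capped by B -> flip
Dir SW: first cell '.' (not opp) -> no flip
Dir S: opp run (2,2) capped by B -> flip
Dir SE: opp run (2,3) capped by B -> flip
All flips: (1,3) (2,2) (2,3)

Answer: ........
..BBB...
..BBB...
.WBBB...
..BBB...
..W..B..
........
........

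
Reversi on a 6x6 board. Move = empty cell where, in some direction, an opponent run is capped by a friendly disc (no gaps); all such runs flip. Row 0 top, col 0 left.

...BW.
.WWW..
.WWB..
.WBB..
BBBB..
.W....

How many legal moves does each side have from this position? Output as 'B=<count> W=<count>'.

Answer: B=7 W=7

Derivation:
-- B to move --
(0,0): flips 2 -> legal
(0,1): flips 4 -> legal
(0,2): flips 2 -> legal
(0,5): flips 1 -> legal
(1,0): flips 1 -> legal
(1,4): no bracket -> illegal
(1,5): no bracket -> illegal
(2,0): flips 3 -> legal
(2,4): no bracket -> illegal
(3,0): flips 3 -> legal
(5,0): no bracket -> illegal
(5,2): no bracket -> illegal
B mobility = 7
-- W to move --
(0,2): flips 1 -> legal
(1,4): no bracket -> illegal
(2,4): flips 3 -> legal
(3,0): no bracket -> illegal
(3,4): flips 3 -> legal
(4,4): flips 1 -> legal
(5,0): no bracket -> illegal
(5,2): flips 2 -> legal
(5,3): flips 4 -> legal
(5,4): flips 2 -> legal
W mobility = 7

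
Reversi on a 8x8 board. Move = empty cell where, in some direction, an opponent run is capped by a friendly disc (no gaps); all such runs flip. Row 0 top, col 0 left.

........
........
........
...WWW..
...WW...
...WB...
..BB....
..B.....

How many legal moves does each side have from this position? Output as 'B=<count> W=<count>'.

-- B to move --
(2,2): no bracket -> illegal
(2,3): flips 3 -> legal
(2,4): flips 2 -> legal
(2,5): no bracket -> illegal
(2,6): flips 3 -> legal
(3,2): flips 1 -> legal
(3,6): no bracket -> illegal
(4,2): no bracket -> illegal
(4,5): no bracket -> illegal
(4,6): no bracket -> illegal
(5,2): flips 1 -> legal
(5,5): no bracket -> illegal
(6,4): no bracket -> illegal
B mobility = 5
-- W to move --
(4,5): no bracket -> illegal
(5,1): no bracket -> illegal
(5,2): no bracket -> illegal
(5,5): flips 1 -> legal
(6,1): no bracket -> illegal
(6,4): flips 1 -> legal
(6,5): flips 1 -> legal
(7,1): flips 1 -> legal
(7,3): flips 1 -> legal
(7,4): no bracket -> illegal
W mobility = 5

Answer: B=5 W=5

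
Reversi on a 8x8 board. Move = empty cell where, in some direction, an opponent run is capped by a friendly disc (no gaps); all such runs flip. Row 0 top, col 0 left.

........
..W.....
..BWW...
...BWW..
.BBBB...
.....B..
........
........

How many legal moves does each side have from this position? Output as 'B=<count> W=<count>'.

Answer: B=7 W=6

Derivation:
-- B to move --
(0,1): no bracket -> illegal
(0,2): flips 1 -> legal
(0,3): no bracket -> illegal
(1,1): no bracket -> illegal
(1,3): flips 1 -> legal
(1,4): flips 2 -> legal
(1,5): flips 1 -> legal
(2,1): no bracket -> illegal
(2,5): flips 3 -> legal
(2,6): flips 1 -> legal
(3,2): no bracket -> illegal
(3,6): flips 2 -> legal
(4,5): no bracket -> illegal
(4,6): no bracket -> illegal
B mobility = 7
-- W to move --
(1,1): no bracket -> illegal
(1,3): no bracket -> illegal
(2,1): flips 1 -> legal
(3,0): no bracket -> illegal
(3,1): no bracket -> illegal
(3,2): flips 2 -> legal
(4,0): no bracket -> illegal
(4,5): no bracket -> illegal
(4,6): no bracket -> illegal
(5,0): no bracket -> illegal
(5,1): flips 2 -> legal
(5,2): flips 1 -> legal
(5,3): flips 3 -> legal
(5,4): flips 1 -> legal
(5,6): no bracket -> illegal
(6,4): no bracket -> illegal
(6,5): no bracket -> illegal
(6,6): no bracket -> illegal
W mobility = 6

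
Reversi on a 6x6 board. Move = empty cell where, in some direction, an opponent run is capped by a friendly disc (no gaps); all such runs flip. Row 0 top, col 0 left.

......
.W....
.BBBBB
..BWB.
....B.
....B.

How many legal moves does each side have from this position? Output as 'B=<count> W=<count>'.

Answer: B=4 W=5

Derivation:
-- B to move --
(0,0): flips 1 -> legal
(0,1): flips 1 -> legal
(0,2): no bracket -> illegal
(1,0): no bracket -> illegal
(1,2): no bracket -> illegal
(2,0): no bracket -> illegal
(4,2): flips 1 -> legal
(4,3): flips 1 -> legal
B mobility = 4
-- W to move --
(1,0): no bracket -> illegal
(1,2): no bracket -> illegal
(1,3): flips 1 -> legal
(1,4): no bracket -> illegal
(1,5): flips 1 -> legal
(2,0): no bracket -> illegal
(3,0): no bracket -> illegal
(3,1): flips 2 -> legal
(3,5): flips 1 -> legal
(4,1): no bracket -> illegal
(4,2): no bracket -> illegal
(4,3): no bracket -> illegal
(4,5): no bracket -> illegal
(5,3): no bracket -> illegal
(5,5): flips 1 -> legal
W mobility = 5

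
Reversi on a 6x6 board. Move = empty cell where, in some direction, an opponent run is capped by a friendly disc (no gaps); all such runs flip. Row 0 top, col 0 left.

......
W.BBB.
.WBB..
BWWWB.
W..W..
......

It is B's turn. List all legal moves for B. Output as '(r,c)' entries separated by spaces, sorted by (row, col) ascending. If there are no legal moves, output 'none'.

(0,0): no bracket -> illegal
(0,1): no bracket -> illegal
(1,1): no bracket -> illegal
(2,0): flips 1 -> legal
(2,4): no bracket -> illegal
(4,1): flips 1 -> legal
(4,2): flips 1 -> legal
(4,4): flips 1 -> legal
(5,0): flips 1 -> legal
(5,1): no bracket -> illegal
(5,2): flips 1 -> legal
(5,3): flips 2 -> legal
(5,4): no bracket -> illegal

Answer: (2,0) (4,1) (4,2) (4,4) (5,0) (5,2) (5,3)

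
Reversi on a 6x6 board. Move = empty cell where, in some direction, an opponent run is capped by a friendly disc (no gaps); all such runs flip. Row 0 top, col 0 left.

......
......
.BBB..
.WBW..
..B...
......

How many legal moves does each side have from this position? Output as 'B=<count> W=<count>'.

-- B to move --
(2,0): flips 1 -> legal
(2,4): flips 1 -> legal
(3,0): flips 1 -> legal
(3,4): flips 1 -> legal
(4,0): flips 1 -> legal
(4,1): flips 1 -> legal
(4,3): flips 1 -> legal
(4,4): flips 1 -> legal
B mobility = 8
-- W to move --
(1,0): no bracket -> illegal
(1,1): flips 2 -> legal
(1,2): no bracket -> illegal
(1,3): flips 2 -> legal
(1,4): no bracket -> illegal
(2,0): no bracket -> illegal
(2,4): no bracket -> illegal
(3,0): no bracket -> illegal
(3,4): no bracket -> illegal
(4,1): no bracket -> illegal
(4,3): no bracket -> illegal
(5,1): flips 1 -> legal
(5,2): no bracket -> illegal
(5,3): flips 1 -> legal
W mobility = 4

Answer: B=8 W=4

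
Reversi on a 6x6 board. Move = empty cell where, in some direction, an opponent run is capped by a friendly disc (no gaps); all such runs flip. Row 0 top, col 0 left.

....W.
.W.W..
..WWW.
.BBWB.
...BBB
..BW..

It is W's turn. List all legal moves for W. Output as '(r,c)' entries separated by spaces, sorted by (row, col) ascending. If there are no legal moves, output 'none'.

Answer: (3,0) (3,5) (4,0) (4,1) (4,2) (5,1) (5,4) (5,5)

Derivation:
(2,0): no bracket -> illegal
(2,1): no bracket -> illegal
(2,5): no bracket -> illegal
(3,0): flips 2 -> legal
(3,5): flips 2 -> legal
(4,0): flips 1 -> legal
(4,1): flips 1 -> legal
(4,2): flips 1 -> legal
(5,1): flips 1 -> legal
(5,4): flips 2 -> legal
(5,5): flips 1 -> legal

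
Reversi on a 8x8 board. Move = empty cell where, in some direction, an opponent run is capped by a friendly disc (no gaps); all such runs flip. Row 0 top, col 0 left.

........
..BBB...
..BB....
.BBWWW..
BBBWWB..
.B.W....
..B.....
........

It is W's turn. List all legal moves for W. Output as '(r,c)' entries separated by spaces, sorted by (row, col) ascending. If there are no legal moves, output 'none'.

Answer: (0,1) (0,3) (1,1) (2,0) (2,1) (3,0) (4,6) (5,5) (5,6) (6,0) (7,1)

Derivation:
(0,1): flips 2 -> legal
(0,2): no bracket -> illegal
(0,3): flips 2 -> legal
(0,4): no bracket -> illegal
(0,5): no bracket -> illegal
(1,1): flips 1 -> legal
(1,5): no bracket -> illegal
(2,0): flips 2 -> legal
(2,1): flips 1 -> legal
(2,4): no bracket -> illegal
(2,5): no bracket -> illegal
(3,0): flips 2 -> legal
(3,6): no bracket -> illegal
(4,6): flips 1 -> legal
(5,0): no bracket -> illegal
(5,2): no bracket -> illegal
(5,4): no bracket -> illegal
(5,5): flips 1 -> legal
(5,6): flips 1 -> legal
(6,0): flips 2 -> legal
(6,1): no bracket -> illegal
(6,3): no bracket -> illegal
(7,1): flips 1 -> legal
(7,2): no bracket -> illegal
(7,3): no bracket -> illegal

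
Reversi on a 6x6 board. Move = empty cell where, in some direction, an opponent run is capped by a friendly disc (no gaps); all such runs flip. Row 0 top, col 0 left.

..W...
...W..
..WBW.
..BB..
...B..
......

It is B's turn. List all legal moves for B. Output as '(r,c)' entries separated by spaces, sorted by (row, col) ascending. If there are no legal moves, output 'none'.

(0,1): no bracket -> illegal
(0,3): flips 1 -> legal
(0,4): no bracket -> illegal
(1,1): flips 1 -> legal
(1,2): flips 1 -> legal
(1,4): no bracket -> illegal
(1,5): flips 1 -> legal
(2,1): flips 1 -> legal
(2,5): flips 1 -> legal
(3,1): no bracket -> illegal
(3,4): no bracket -> illegal
(3,5): no bracket -> illegal

Answer: (0,3) (1,1) (1,2) (1,5) (2,1) (2,5)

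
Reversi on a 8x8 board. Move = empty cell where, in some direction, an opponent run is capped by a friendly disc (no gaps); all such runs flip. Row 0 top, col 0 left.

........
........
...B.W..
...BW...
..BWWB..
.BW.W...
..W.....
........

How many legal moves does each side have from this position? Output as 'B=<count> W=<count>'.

-- B to move --
(1,4): no bracket -> illegal
(1,5): no bracket -> illegal
(1,6): no bracket -> illegal
(2,4): no bracket -> illegal
(2,6): no bracket -> illegal
(3,2): no bracket -> illegal
(3,5): flips 1 -> legal
(3,6): no bracket -> illegal
(4,1): no bracket -> illegal
(5,3): flips 2 -> legal
(5,5): flips 1 -> legal
(6,1): no bracket -> illegal
(6,3): flips 1 -> legal
(6,4): no bracket -> illegal
(6,5): no bracket -> illegal
(7,1): no bracket -> illegal
(7,2): flips 2 -> legal
(7,3): flips 1 -> legal
B mobility = 6
-- W to move --
(1,2): flips 1 -> legal
(1,3): flips 2 -> legal
(1,4): no bracket -> illegal
(2,2): flips 1 -> legal
(2,4): no bracket -> illegal
(3,1): no bracket -> illegal
(3,2): flips 2 -> legal
(3,5): no bracket -> illegal
(3,6): flips 1 -> legal
(4,0): flips 1 -> legal
(4,1): flips 1 -> legal
(4,6): flips 1 -> legal
(5,0): flips 1 -> legal
(5,3): no bracket -> illegal
(5,5): no bracket -> illegal
(5,6): flips 1 -> legal
(6,0): no bracket -> illegal
(6,1): no bracket -> illegal
W mobility = 10

Answer: B=6 W=10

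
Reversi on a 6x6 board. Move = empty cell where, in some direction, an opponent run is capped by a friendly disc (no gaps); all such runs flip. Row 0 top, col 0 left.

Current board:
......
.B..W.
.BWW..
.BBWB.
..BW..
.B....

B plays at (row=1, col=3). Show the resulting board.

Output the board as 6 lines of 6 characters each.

Answer: ......
.B.BW.
.BBW..
.BBWB.
..BW..
.B....

Derivation:
Place B at (1,3); scan 8 dirs for brackets.
Dir NW: first cell '.' (not opp) -> no flip
Dir N: first cell '.' (not opp) -> no flip
Dir NE: first cell '.' (not opp) -> no flip
Dir W: first cell '.' (not opp) -> no flip
Dir E: opp run (1,4), next='.' -> no flip
Dir SW: opp run (2,2) capped by B -> flip
Dir S: opp run (2,3) (3,3) (4,3), next='.' -> no flip
Dir SE: first cell '.' (not opp) -> no flip
All flips: (2,2)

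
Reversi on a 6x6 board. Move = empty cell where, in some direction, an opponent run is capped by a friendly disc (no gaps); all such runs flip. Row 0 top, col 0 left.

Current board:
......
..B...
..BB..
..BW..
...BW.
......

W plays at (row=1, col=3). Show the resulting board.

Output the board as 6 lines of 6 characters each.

Answer: ......
..BW..
..BW..
..BW..
...BW.
......

Derivation:
Place W at (1,3); scan 8 dirs for brackets.
Dir NW: first cell '.' (not opp) -> no flip
Dir N: first cell '.' (not opp) -> no flip
Dir NE: first cell '.' (not opp) -> no flip
Dir W: opp run (1,2), next='.' -> no flip
Dir E: first cell '.' (not opp) -> no flip
Dir SW: opp run (2,2), next='.' -> no flip
Dir S: opp run (2,3) capped by W -> flip
Dir SE: first cell '.' (not opp) -> no flip
All flips: (2,3)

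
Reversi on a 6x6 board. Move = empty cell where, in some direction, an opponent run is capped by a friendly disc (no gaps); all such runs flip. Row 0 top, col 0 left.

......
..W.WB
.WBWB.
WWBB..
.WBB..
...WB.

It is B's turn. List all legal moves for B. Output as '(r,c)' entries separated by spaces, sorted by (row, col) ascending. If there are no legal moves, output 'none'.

Answer: (0,2) (0,4) (0,5) (1,0) (1,3) (2,0) (4,0) (5,0) (5,2)

Derivation:
(0,1): no bracket -> illegal
(0,2): flips 1 -> legal
(0,3): no bracket -> illegal
(0,4): flips 1 -> legal
(0,5): flips 2 -> legal
(1,0): flips 1 -> legal
(1,1): no bracket -> illegal
(1,3): flips 2 -> legal
(2,0): flips 2 -> legal
(2,5): no bracket -> illegal
(3,4): no bracket -> illegal
(4,0): flips 2 -> legal
(4,4): no bracket -> illegal
(5,0): flips 1 -> legal
(5,1): no bracket -> illegal
(5,2): flips 1 -> legal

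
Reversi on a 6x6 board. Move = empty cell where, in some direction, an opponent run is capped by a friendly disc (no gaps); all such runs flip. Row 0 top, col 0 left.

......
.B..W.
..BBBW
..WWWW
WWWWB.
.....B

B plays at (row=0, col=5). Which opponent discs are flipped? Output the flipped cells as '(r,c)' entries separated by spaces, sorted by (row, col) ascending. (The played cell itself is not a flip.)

Dir NW: edge -> no flip
Dir N: edge -> no flip
Dir NE: edge -> no flip
Dir W: first cell '.' (not opp) -> no flip
Dir E: edge -> no flip
Dir SW: opp run (1,4) capped by B -> flip
Dir S: first cell '.' (not opp) -> no flip
Dir SE: edge -> no flip

Answer: (1,4)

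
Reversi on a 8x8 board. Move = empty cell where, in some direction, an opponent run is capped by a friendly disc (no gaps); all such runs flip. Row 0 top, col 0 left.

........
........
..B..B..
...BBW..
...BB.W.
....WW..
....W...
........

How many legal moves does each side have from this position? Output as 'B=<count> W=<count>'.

Answer: B=6 W=5

Derivation:
-- B to move --
(2,4): no bracket -> illegal
(2,6): flips 1 -> legal
(3,6): flips 1 -> legal
(3,7): no bracket -> illegal
(4,5): flips 1 -> legal
(4,7): no bracket -> illegal
(5,3): no bracket -> illegal
(5,6): no bracket -> illegal
(5,7): no bracket -> illegal
(6,3): no bracket -> illegal
(6,5): flips 1 -> legal
(6,6): flips 1 -> legal
(7,3): no bracket -> illegal
(7,4): flips 2 -> legal
(7,5): no bracket -> illegal
B mobility = 6
-- W to move --
(1,1): flips 3 -> legal
(1,2): no bracket -> illegal
(1,3): no bracket -> illegal
(1,4): no bracket -> illegal
(1,5): flips 1 -> legal
(1,6): no bracket -> illegal
(2,1): no bracket -> illegal
(2,3): no bracket -> illegal
(2,4): flips 2 -> legal
(2,6): no bracket -> illegal
(3,1): no bracket -> illegal
(3,2): flips 3 -> legal
(3,6): no bracket -> illegal
(4,2): no bracket -> illegal
(4,5): no bracket -> illegal
(5,2): no bracket -> illegal
(5,3): flips 1 -> legal
W mobility = 5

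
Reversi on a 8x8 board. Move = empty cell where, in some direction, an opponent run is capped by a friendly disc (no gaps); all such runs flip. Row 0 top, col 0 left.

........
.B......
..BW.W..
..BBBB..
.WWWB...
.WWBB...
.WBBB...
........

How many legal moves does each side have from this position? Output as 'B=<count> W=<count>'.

-- B to move --
(1,2): flips 1 -> legal
(1,3): flips 1 -> legal
(1,4): flips 1 -> legal
(1,5): flips 1 -> legal
(1,6): flips 1 -> legal
(2,4): flips 1 -> legal
(2,6): no bracket -> illegal
(3,0): flips 2 -> legal
(3,1): flips 1 -> legal
(3,6): no bracket -> illegal
(4,0): flips 4 -> legal
(5,0): flips 3 -> legal
(6,0): flips 3 -> legal
(7,0): flips 3 -> legal
(7,1): no bracket -> illegal
(7,2): no bracket -> illegal
B mobility = 12
-- W to move --
(0,0): no bracket -> illegal
(0,1): no bracket -> illegal
(0,2): no bracket -> illegal
(1,0): no bracket -> illegal
(1,2): flips 2 -> legal
(1,3): no bracket -> illegal
(2,0): no bracket -> illegal
(2,1): flips 2 -> legal
(2,4): flips 1 -> legal
(2,6): no bracket -> illegal
(3,1): no bracket -> illegal
(3,6): no bracket -> illegal
(4,5): flips 3 -> legal
(4,6): no bracket -> illegal
(5,5): flips 2 -> legal
(6,5): flips 4 -> legal
(7,1): no bracket -> illegal
(7,2): flips 1 -> legal
(7,3): flips 3 -> legal
(7,4): flips 1 -> legal
(7,5): flips 2 -> legal
W mobility = 10

Answer: B=12 W=10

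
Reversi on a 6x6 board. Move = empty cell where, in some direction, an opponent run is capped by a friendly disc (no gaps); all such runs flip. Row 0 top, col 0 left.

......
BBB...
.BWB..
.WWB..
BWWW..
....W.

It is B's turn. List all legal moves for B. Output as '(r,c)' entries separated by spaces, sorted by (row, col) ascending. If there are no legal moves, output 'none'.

Answer: (1,3) (3,0) (4,4) (5,0) (5,1) (5,2) (5,3)

Derivation:
(1,3): flips 2 -> legal
(2,0): no bracket -> illegal
(3,0): flips 2 -> legal
(3,4): no bracket -> illegal
(4,4): flips 3 -> legal
(4,5): no bracket -> illegal
(5,0): flips 2 -> legal
(5,1): flips 3 -> legal
(5,2): flips 3 -> legal
(5,3): flips 1 -> legal
(5,5): no bracket -> illegal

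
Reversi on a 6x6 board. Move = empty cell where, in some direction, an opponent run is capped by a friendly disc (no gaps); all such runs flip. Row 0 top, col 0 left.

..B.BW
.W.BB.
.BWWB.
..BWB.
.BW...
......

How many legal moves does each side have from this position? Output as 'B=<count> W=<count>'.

-- B to move --
(0,0): no bracket -> illegal
(0,1): flips 1 -> legal
(1,0): no bracket -> illegal
(1,2): flips 2 -> legal
(1,5): no bracket -> illegal
(2,0): flips 1 -> legal
(3,1): flips 1 -> legal
(4,3): flips 3 -> legal
(4,4): no bracket -> illegal
(5,1): flips 2 -> legal
(5,2): flips 1 -> legal
(5,3): no bracket -> illegal
B mobility = 7
-- W to move --
(0,1): no bracket -> illegal
(0,3): flips 2 -> legal
(1,0): no bracket -> illegal
(1,2): no bracket -> illegal
(1,5): flips 1 -> legal
(2,0): flips 1 -> legal
(2,5): flips 1 -> legal
(3,0): no bracket -> illegal
(3,1): flips 2 -> legal
(3,5): flips 1 -> legal
(4,0): flips 1 -> legal
(4,3): no bracket -> illegal
(4,4): no bracket -> illegal
(4,5): flips 1 -> legal
(5,0): flips 2 -> legal
(5,1): no bracket -> illegal
(5,2): no bracket -> illegal
W mobility = 9

Answer: B=7 W=9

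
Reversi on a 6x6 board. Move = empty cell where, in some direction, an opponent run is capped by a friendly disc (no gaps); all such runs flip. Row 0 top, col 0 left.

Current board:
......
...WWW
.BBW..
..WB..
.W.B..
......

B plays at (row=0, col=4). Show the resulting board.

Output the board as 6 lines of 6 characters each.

Answer: ....B.
...BWW
.BBW..
..WB..
.W.B..
......

Derivation:
Place B at (0,4); scan 8 dirs for brackets.
Dir NW: edge -> no flip
Dir N: edge -> no flip
Dir NE: edge -> no flip
Dir W: first cell '.' (not opp) -> no flip
Dir E: first cell '.' (not opp) -> no flip
Dir SW: opp run (1,3) capped by B -> flip
Dir S: opp run (1,4), next='.' -> no flip
Dir SE: opp run (1,5), next=edge -> no flip
All flips: (1,3)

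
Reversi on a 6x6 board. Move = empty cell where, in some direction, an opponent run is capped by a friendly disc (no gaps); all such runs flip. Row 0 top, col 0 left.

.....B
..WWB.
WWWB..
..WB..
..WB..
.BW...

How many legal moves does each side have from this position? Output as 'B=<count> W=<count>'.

-- B to move --
(0,1): flips 1 -> legal
(0,2): no bracket -> illegal
(0,3): flips 1 -> legal
(0,4): no bracket -> illegal
(1,0): flips 2 -> legal
(1,1): flips 3 -> legal
(2,4): no bracket -> illegal
(3,0): no bracket -> illegal
(3,1): flips 1 -> legal
(4,1): flips 2 -> legal
(5,3): flips 1 -> legal
B mobility = 7
-- W to move --
(0,3): no bracket -> illegal
(0,4): no bracket -> illegal
(1,5): flips 1 -> legal
(2,4): flips 2 -> legal
(2,5): no bracket -> illegal
(3,4): flips 3 -> legal
(4,0): no bracket -> illegal
(4,1): no bracket -> illegal
(4,4): flips 2 -> legal
(5,0): flips 1 -> legal
(5,3): flips 3 -> legal
(5,4): flips 1 -> legal
W mobility = 7

Answer: B=7 W=7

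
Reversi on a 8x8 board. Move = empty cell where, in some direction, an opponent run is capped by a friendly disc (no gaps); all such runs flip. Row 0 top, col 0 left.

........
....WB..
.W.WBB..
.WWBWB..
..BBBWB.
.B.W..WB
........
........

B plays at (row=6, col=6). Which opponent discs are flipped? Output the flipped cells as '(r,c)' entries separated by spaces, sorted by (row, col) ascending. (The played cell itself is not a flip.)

Dir NW: first cell '.' (not opp) -> no flip
Dir N: opp run (5,6) capped by B -> flip
Dir NE: first cell 'B' (not opp) -> no flip
Dir W: first cell '.' (not opp) -> no flip
Dir E: first cell '.' (not opp) -> no flip
Dir SW: first cell '.' (not opp) -> no flip
Dir S: first cell '.' (not opp) -> no flip
Dir SE: first cell '.' (not opp) -> no flip

Answer: (5,6)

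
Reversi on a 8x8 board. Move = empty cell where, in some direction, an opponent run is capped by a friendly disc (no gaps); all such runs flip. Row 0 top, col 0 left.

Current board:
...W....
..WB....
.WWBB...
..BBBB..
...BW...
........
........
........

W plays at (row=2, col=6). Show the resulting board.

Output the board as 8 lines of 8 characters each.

Answer: ...W....
..WB....
.WWBB.W.
..BBBW..
...BW...
........
........
........

Derivation:
Place W at (2,6); scan 8 dirs for brackets.
Dir NW: first cell '.' (not opp) -> no flip
Dir N: first cell '.' (not opp) -> no flip
Dir NE: first cell '.' (not opp) -> no flip
Dir W: first cell '.' (not opp) -> no flip
Dir E: first cell '.' (not opp) -> no flip
Dir SW: opp run (3,5) capped by W -> flip
Dir S: first cell '.' (not opp) -> no flip
Dir SE: first cell '.' (not opp) -> no flip
All flips: (3,5)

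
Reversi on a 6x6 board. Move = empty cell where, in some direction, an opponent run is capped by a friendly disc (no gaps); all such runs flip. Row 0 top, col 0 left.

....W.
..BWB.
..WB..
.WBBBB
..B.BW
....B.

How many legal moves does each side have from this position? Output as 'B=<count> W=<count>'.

Answer: B=6 W=10

Derivation:
-- B to move --
(0,2): no bracket -> illegal
(0,3): flips 1 -> legal
(0,5): no bracket -> illegal
(1,1): flips 1 -> legal
(1,5): no bracket -> illegal
(2,0): flips 1 -> legal
(2,1): flips 1 -> legal
(2,4): no bracket -> illegal
(3,0): flips 1 -> legal
(4,0): no bracket -> illegal
(4,1): no bracket -> illegal
(5,5): flips 1 -> legal
B mobility = 6
-- W to move --
(0,1): flips 3 -> legal
(0,2): flips 1 -> legal
(0,3): no bracket -> illegal
(0,5): no bracket -> illegal
(1,1): flips 1 -> legal
(1,5): flips 1 -> legal
(2,1): no bracket -> illegal
(2,4): flips 2 -> legal
(2,5): flips 1 -> legal
(4,1): no bracket -> illegal
(4,3): flips 3 -> legal
(5,1): no bracket -> illegal
(5,2): flips 2 -> legal
(5,3): flips 1 -> legal
(5,5): flips 2 -> legal
W mobility = 10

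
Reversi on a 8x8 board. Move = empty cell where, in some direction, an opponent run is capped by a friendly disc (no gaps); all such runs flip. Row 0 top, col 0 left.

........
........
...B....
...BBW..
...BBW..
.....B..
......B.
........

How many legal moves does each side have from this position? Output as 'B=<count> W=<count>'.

Answer: B=5 W=5

Derivation:
-- B to move --
(2,4): no bracket -> illegal
(2,5): flips 2 -> legal
(2,6): flips 1 -> legal
(3,6): flips 1 -> legal
(4,6): flips 1 -> legal
(5,4): no bracket -> illegal
(5,6): flips 1 -> legal
B mobility = 5
-- W to move --
(1,2): flips 2 -> legal
(1,3): no bracket -> illegal
(1,4): no bracket -> illegal
(2,2): no bracket -> illegal
(2,4): no bracket -> illegal
(2,5): no bracket -> illegal
(3,2): flips 2 -> legal
(4,2): flips 2 -> legal
(4,6): no bracket -> illegal
(5,2): no bracket -> illegal
(5,3): flips 1 -> legal
(5,4): no bracket -> illegal
(5,6): no bracket -> illegal
(5,7): no bracket -> illegal
(6,4): no bracket -> illegal
(6,5): flips 1 -> legal
(6,7): no bracket -> illegal
(7,5): no bracket -> illegal
(7,6): no bracket -> illegal
(7,7): no bracket -> illegal
W mobility = 5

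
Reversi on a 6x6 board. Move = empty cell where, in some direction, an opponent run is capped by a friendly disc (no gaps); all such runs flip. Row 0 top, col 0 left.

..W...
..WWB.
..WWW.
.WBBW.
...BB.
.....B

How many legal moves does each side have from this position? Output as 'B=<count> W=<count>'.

-- B to move --
(0,1): no bracket -> illegal
(0,3): flips 2 -> legal
(0,4): no bracket -> illegal
(1,1): flips 3 -> legal
(1,5): flips 1 -> legal
(2,0): no bracket -> illegal
(2,1): no bracket -> illegal
(2,5): flips 1 -> legal
(3,0): flips 1 -> legal
(3,5): flips 1 -> legal
(4,0): no bracket -> illegal
(4,1): no bracket -> illegal
(4,2): no bracket -> illegal
(4,5): no bracket -> illegal
B mobility = 6
-- W to move --
(0,3): no bracket -> illegal
(0,4): flips 1 -> legal
(0,5): flips 1 -> legal
(1,5): flips 1 -> legal
(2,1): no bracket -> illegal
(2,5): no bracket -> illegal
(3,5): no bracket -> illegal
(4,1): flips 1 -> legal
(4,2): flips 2 -> legal
(4,5): no bracket -> illegal
(5,2): flips 1 -> legal
(5,3): flips 2 -> legal
(5,4): flips 1 -> legal
W mobility = 8

Answer: B=6 W=8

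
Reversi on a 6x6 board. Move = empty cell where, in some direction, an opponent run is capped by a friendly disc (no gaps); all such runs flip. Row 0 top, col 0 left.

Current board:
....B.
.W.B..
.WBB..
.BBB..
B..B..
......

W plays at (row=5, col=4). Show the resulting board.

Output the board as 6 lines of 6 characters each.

Place W at (5,4); scan 8 dirs for brackets.
Dir NW: opp run (4,3) (3,2) capped by W -> flip
Dir N: first cell '.' (not opp) -> no flip
Dir NE: first cell '.' (not opp) -> no flip
Dir W: first cell '.' (not opp) -> no flip
Dir E: first cell '.' (not opp) -> no flip
Dir SW: edge -> no flip
Dir S: edge -> no flip
Dir SE: edge -> no flip
All flips: (3,2) (4,3)

Answer: ....B.
.W.B..
.WBB..
.BWB..
B..W..
....W.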